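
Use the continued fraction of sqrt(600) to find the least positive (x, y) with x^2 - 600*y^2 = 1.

(x, y) = (49, 2)

First expand sqrt(600) as a continued fraction. With x_i = (sqrt(600) + m_i)/d_i and (m_0, d_0) = (0, 1): a_0 = floor(sqrt(600)) = 24, since 24^2 = 576 <= 600 < 625 = 25^2.
Iterate m_{i+1} = d_i*a_i - m_i, d_{i+1} = (600 - m_{i+1}^2)/d_i, a_{i+1} = floor((a_0 + m_{i+1})/d_{i+1}):
  m_1 = 1*24 - 0 = 24, d_1 = (600 - 24^2)/1 = 24/1 = 24, a_1 = floor((24 + 24)/24) = 2.
  m_2 = 24*2 - 24 = 24, d_2 = (600 - 24^2)/24 = 24/24 = 1, a_2 = floor((24 + 24)/1) = 48.
  m_3 = 1*48 - 24 = 24, d_3 = (600 - 24^2)/1 = 24/1 = 24: (m_3, d_3) = (m_1, d_1) = (24, 24), so from here the quotients repeat a_1, a_2; the period length is 2.
So sqrt(600) = [24; (2, 48)] with period length k = 2.
k is even, so the fundamental solution of x^2 - 600y^2 = 1 is (p_{k-1}, q_{k-1}) = (p_1, q_1); compute convergents through index 1.
Convergents (p_i = a_i*p_{i-1} + p_{i-2}, q_i = a_i*q_{i-1} + q_{i-2} with p_{-2}=0, p_{-1}=1, q_{-2}=1, q_{-1}=0):
  i=0: a_0=24, p_0 = 24*1 + 0 = 24, q_0 = 24*0 + 1 = 1.
  i=1: a_1=2, p_1 = 2*24 + 1 = 49, q_1 = 2*1 + 0 = 2.
Check: 49^2 - 600*2^2 = 2401 - 2400 = 1, so (x, y) = (49, 2) solves the equation, and by the theorem it is the least positive solution.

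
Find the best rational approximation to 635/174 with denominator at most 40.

Expand x = 635/174 as a continued fraction with the Euclidean algorithm:
  635 = 3*174 + 113, so a_0 = 3.
  174 = 1*113 + 61, so a_1 = 1.
  113 = 1*61 + 52, so a_2 = 1.
  61 = 1*52 + 9, so a_3 = 1.
  52 = 5*9 + 7, so a_4 = 5.
  9 = 1*7 + 2, so a_5 = 1.
  7 = 3*2 + 1, so a_6 = 3.
  2 = 2*1 + 0, so a_7 = 2.
so x = [3; 1, 1, 1, 5, 1, 3, 2].
Convergents (p_i = a_i*p_{i-1} + p_{i-2}, q_i = a_i*q_{i-1} + q_{i-2} with p_{-2}=0, p_{-1}=1, q_{-2}=1, q_{-1}=0), until the denominator exceeds 40:
  i=0: a_0=3, p_0 = 3*1 + 0 = 3, q_0 = 3*0 + 1 = 1.
  i=1: a_1=1, p_1 = 1*3 + 1 = 4, q_1 = 1*1 + 0 = 1.
  i=2: a_2=1, p_2 = 1*4 + 3 = 7, q_2 = 1*1 + 1 = 2.
  i=3: a_3=1, p_3 = 1*7 + 4 = 11, q_3 = 1*2 + 1 = 3.
  i=4: a_4=5, p_4 = 5*11 + 7 = 62, q_4 = 5*3 + 2 = 17.
  i=5: a_5=1, p_5 = 1*62 + 11 = 73, q_5 = 1*17 + 3 = 20.
  i=6: a_6=3, p_6 = 3*73 + 62 = 281, q_6 = 3*20 + 17 = 77.
q_6 = 77 > 40, so the last convergent with denominator <= 40 is p_5/q_5 = 73/20.
The closest fraction with denominator <= 40 is either p_5/q_5 or the intermediate fraction (k*p_5 + p_4)/(k*q_5 + q_4) with the largest k >= 1 whose denominator stays <= 40; these approach x as k grows, and every other convergent or intermediate fraction in range is farther away.
Largest k: floor((40 - q_4)/q_5) = floor((40 - 17)/20) = 1.
That gives (1*73 + 62)/(1*20 + 17) = 135/37.
Compare the errors: |x - 73/20| = |635*20 - 73*174|/(174*20) = 2/3480, and |x - 135/37| = |635*37 - 135*174|/(174*37) = 5/6438.
Cross-multiplying, 2*6438 = 12876 < 17400 = 5*3480, so 2/3480 is smaller: the convergent 73/20 is closer to x than 135/37.

73/20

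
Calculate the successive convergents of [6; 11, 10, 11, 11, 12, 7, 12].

6/1, 67/11, 676/111, 7503/1232, 83209/13663, 1006011/165188, 7125286/1169979, 86509443/14204936

Using the convergent recurrence p_i = a_i*p_{i-1} + p_{i-2}, q_i = a_i*q_{i-1} + q_{i-2} with p_{-2}=0, p_{-1}=1, q_{-2}=1, q_{-1}=0:
  i=0: a_0=6, p_0 = 6*1 + 0 = 6, q_0 = 6*0 + 1 = 1.
  i=1: a_1=11, p_1 = 11*6 + 1 = 67, q_1 = 11*1 + 0 = 11.
  i=2: a_2=10, p_2 = 10*67 + 6 = 676, q_2 = 10*11 + 1 = 111.
  i=3: a_3=11, p_3 = 11*676 + 67 = 7503, q_3 = 11*111 + 11 = 1232.
  i=4: a_4=11, p_4 = 11*7503 + 676 = 83209, q_4 = 11*1232 + 111 = 13663.
  i=5: a_5=12, p_5 = 12*83209 + 7503 = 1006011, q_5 = 12*13663 + 1232 = 165188.
  i=6: a_6=7, p_6 = 7*1006011 + 83209 = 7125286, q_6 = 7*165188 + 13663 = 1169979.
  i=7: a_7=12, p_7 = 12*7125286 + 1006011 = 86509443, q_7 = 12*1169979 + 165188 = 14204936.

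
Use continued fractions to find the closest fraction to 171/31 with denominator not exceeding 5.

Expand x = 171/31 as a continued fraction with the Euclidean algorithm:
  171 = 5*31 + 16, so a_0 = 5.
  31 = 1*16 + 15, so a_1 = 1.
  16 = 1*15 + 1, so a_2 = 1.
  15 = 15*1 + 0, so a_3 = 15.
so x = [5; 1, 1, 15].
Convergents (p_i = a_i*p_{i-1} + p_{i-2}, q_i = a_i*q_{i-1} + q_{i-2} with p_{-2}=0, p_{-1}=1, q_{-2}=1, q_{-1}=0), until the denominator exceeds 5:
  i=0: a_0=5, p_0 = 5*1 + 0 = 5, q_0 = 5*0 + 1 = 1.
  i=1: a_1=1, p_1 = 1*5 + 1 = 6, q_1 = 1*1 + 0 = 1.
  i=2: a_2=1, p_2 = 1*6 + 5 = 11, q_2 = 1*1 + 1 = 2.
  i=3: a_3=15, p_3 = 15*11 + 6 = 171, q_3 = 15*2 + 1 = 31.
q_3 = 31 > 5, so the last convergent with denominator <= 5 is p_2/q_2 = 11/2.
The closest fraction with denominator <= 5 is either p_2/q_2 or the intermediate fraction (k*p_2 + p_1)/(k*q_2 + q_1) with the largest k >= 1 whose denominator stays <= 5; these approach x as k grows, and every other convergent or intermediate fraction in range is farther away.
Largest k: floor((5 - q_1)/q_2) = floor((5 - 1)/2) = 2.
That gives (2*11 + 6)/(2*2 + 1) = 28/5.
Compare the errors: |x - 11/2| = |171*2 - 11*31|/(31*2) = 1/62, and |x - 28/5| = |171*5 - 28*31|/(31*5) = 13/155.
Cross-multiplying, 1*155 = 155 < 806 = 13*62, so 1/62 is smaller: the convergent 11/2 is closer to x than 28/5.

11/2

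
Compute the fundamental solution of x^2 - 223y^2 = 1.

First expand sqrt(223) as a continued fraction. With x_i = (sqrt(223) + m_i)/d_i and (m_0, d_0) = (0, 1): a_0 = floor(sqrt(223)) = 14, since 14^2 = 196 <= 223 < 225 = 15^2.
Iterate m_{i+1} = d_i*a_i - m_i, d_{i+1} = (223 - m_{i+1}^2)/d_i, a_{i+1} = floor((a_0 + m_{i+1})/d_{i+1}):
  m_1 = 1*14 - 0 = 14, d_1 = (223 - 14^2)/1 = 27/1 = 27, a_1 = floor((14 + 14)/27) = 1.
  m_2 = 27*1 - 14 = 13, d_2 = (223 - 13^2)/27 = 54/27 = 2, a_2 = floor((14 + 13)/2) = 13.
  m_3 = 2*13 - 13 = 13, d_3 = (223 - 13^2)/2 = 54/2 = 27, a_3 = floor((14 + 13)/27) = 1.
  m_4 = 27*1 - 13 = 14, d_4 = (223 - 14^2)/27 = 27/27 = 1, a_4 = floor((14 + 14)/1) = 28.
  m_5 = 1*28 - 14 = 14, d_5 = (223 - 14^2)/1 = 27/1 = 27: (m_5, d_5) = (m_1, d_1) = (14, 27), so from here the quotients repeat a_1, ..., a_4; the period length is 4.
So sqrt(223) = [14; (1, 13, 1, 28)] with period length k = 4.
k is even, so the fundamental solution of x^2 - 223y^2 = 1 is (p_{k-1}, q_{k-1}) = (p_3, q_3); compute convergents through index 3.
Convergents (p_i = a_i*p_{i-1} + p_{i-2}, q_i = a_i*q_{i-1} + q_{i-2} with p_{-2}=0, p_{-1}=1, q_{-2}=1, q_{-1}=0):
  i=0: a_0=14, p_0 = 14*1 + 0 = 14, q_0 = 14*0 + 1 = 1.
  i=1: a_1=1, p_1 = 1*14 + 1 = 15, q_1 = 1*1 + 0 = 1.
  i=2: a_2=13, p_2 = 13*15 + 14 = 209, q_2 = 13*1 + 1 = 14.
  i=3: a_3=1, p_3 = 1*209 + 15 = 224, q_3 = 1*14 + 1 = 15.
Check: 224^2 - 223*15^2 = 50176 - 50175 = 1, so (x, y) = (224, 15) solves the equation, and by the theorem it is the least positive solution.

(x, y) = (224, 15)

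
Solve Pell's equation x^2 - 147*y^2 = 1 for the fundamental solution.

First expand sqrt(147) as a continued fraction. With x_i = (sqrt(147) + m_i)/d_i and (m_0, d_0) = (0, 1): a_0 = floor(sqrt(147)) = 12, since 12^2 = 144 <= 147 < 169 = 13^2.
Iterate m_{i+1} = d_i*a_i - m_i, d_{i+1} = (147 - m_{i+1}^2)/d_i, a_{i+1} = floor((a_0 + m_{i+1})/d_{i+1}):
  m_1 = 1*12 - 0 = 12, d_1 = (147 - 12^2)/1 = 3/1 = 3, a_1 = floor((12 + 12)/3) = 8.
  m_2 = 3*8 - 12 = 12, d_2 = (147 - 12^2)/3 = 3/3 = 1, a_2 = floor((12 + 12)/1) = 24.
  m_3 = 1*24 - 12 = 12, d_3 = (147 - 12^2)/1 = 3/1 = 3: (m_3, d_3) = (m_1, d_1) = (12, 3), so from here the quotients repeat a_1, a_2; the period length is 2.
So sqrt(147) = [12; (8, 24)] with period length k = 2.
k is even, so the fundamental solution of x^2 - 147y^2 = 1 is (p_{k-1}, q_{k-1}) = (p_1, q_1); compute convergents through index 1.
Convergents (p_i = a_i*p_{i-1} + p_{i-2}, q_i = a_i*q_{i-1} + q_{i-2} with p_{-2}=0, p_{-1}=1, q_{-2}=1, q_{-1}=0):
  i=0: a_0=12, p_0 = 12*1 + 0 = 12, q_0 = 12*0 + 1 = 1.
  i=1: a_1=8, p_1 = 8*12 + 1 = 97, q_1 = 8*1 + 0 = 8.
Check: 97^2 - 147*8^2 = 9409 - 9408 = 1, so (x, y) = (97, 8) solves the equation, and by the theorem it is the least positive solution.

(x, y) = (97, 8)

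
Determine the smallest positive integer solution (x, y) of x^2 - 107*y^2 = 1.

First expand sqrt(107) as a continued fraction. With x_i = (sqrt(107) + m_i)/d_i and (m_0, d_0) = (0, 1): a_0 = floor(sqrt(107)) = 10, since 10^2 = 100 <= 107 < 121 = 11^2.
Iterate m_{i+1} = d_i*a_i - m_i, d_{i+1} = (107 - m_{i+1}^2)/d_i, a_{i+1} = floor((a_0 + m_{i+1})/d_{i+1}):
  m_1 = 1*10 - 0 = 10, d_1 = (107 - 10^2)/1 = 7/1 = 7, a_1 = floor((10 + 10)/7) = 2.
  m_2 = 7*2 - 10 = 4, d_2 = (107 - 4^2)/7 = 91/7 = 13, a_2 = floor((10 + 4)/13) = 1.
  m_3 = 13*1 - 4 = 9, d_3 = (107 - 9^2)/13 = 26/13 = 2, a_3 = floor((10 + 9)/2) = 9.
  m_4 = 2*9 - 9 = 9, d_4 = (107 - 9^2)/2 = 26/2 = 13, a_4 = floor((10 + 9)/13) = 1.
  m_5 = 13*1 - 9 = 4, d_5 = (107 - 4^2)/13 = 91/13 = 7, a_5 = floor((10 + 4)/7) = 2.
  m_6 = 7*2 - 4 = 10, d_6 = (107 - 10^2)/7 = 7/7 = 1, a_6 = floor((10 + 10)/1) = 20.
  m_7 = 1*20 - 10 = 10, d_7 = (107 - 10^2)/1 = 7/1 = 7: (m_7, d_7) = (m_1, d_1) = (10, 7), so from here the quotients repeat a_1, ..., a_6; the period length is 6.
So sqrt(107) = [10; (2, 1, 9, 1, 2, 20)] with period length k = 6.
k is even, so the fundamental solution of x^2 - 107y^2 = 1 is (p_{k-1}, q_{k-1}) = (p_5, q_5); compute convergents through index 5.
Convergents (p_i = a_i*p_{i-1} + p_{i-2}, q_i = a_i*q_{i-1} + q_{i-2} with p_{-2}=0, p_{-1}=1, q_{-2}=1, q_{-1}=0):
  i=0: a_0=10, p_0 = 10*1 + 0 = 10, q_0 = 10*0 + 1 = 1.
  i=1: a_1=2, p_1 = 2*10 + 1 = 21, q_1 = 2*1 + 0 = 2.
  i=2: a_2=1, p_2 = 1*21 + 10 = 31, q_2 = 1*2 + 1 = 3.
  i=3: a_3=9, p_3 = 9*31 + 21 = 300, q_3 = 9*3 + 2 = 29.
  i=4: a_4=1, p_4 = 1*300 + 31 = 331, q_4 = 1*29 + 3 = 32.
  i=5: a_5=2, p_5 = 2*331 + 300 = 962, q_5 = 2*32 + 29 = 93.
Check: 962^2 - 107*93^2 = 925444 - 925443 = 1, so (x, y) = (962, 93) solves the equation, and by the theorem it is the least positive solution.

(x, y) = (962, 93)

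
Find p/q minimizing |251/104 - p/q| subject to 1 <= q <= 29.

70/29

Expand x = 251/104 as a continued fraction with the Euclidean algorithm:
  251 = 2*104 + 43, so a_0 = 2.
  104 = 2*43 + 18, so a_1 = 2.
  43 = 2*18 + 7, so a_2 = 2.
  18 = 2*7 + 4, so a_3 = 2.
  7 = 1*4 + 3, so a_4 = 1.
  4 = 1*3 + 1, so a_5 = 1.
  3 = 3*1 + 0, so a_6 = 3.
so x = [2; 2, 2, 2, 1, 1, 3].
Convergents (p_i = a_i*p_{i-1} + p_{i-2}, q_i = a_i*q_{i-1} + q_{i-2} with p_{-2}=0, p_{-1}=1, q_{-2}=1, q_{-1}=0), until the denominator exceeds 29:
  i=0: a_0=2, p_0 = 2*1 + 0 = 2, q_0 = 2*0 + 1 = 1.
  i=1: a_1=2, p_1 = 2*2 + 1 = 5, q_1 = 2*1 + 0 = 2.
  i=2: a_2=2, p_2 = 2*5 + 2 = 12, q_2 = 2*2 + 1 = 5.
  i=3: a_3=2, p_3 = 2*12 + 5 = 29, q_3 = 2*5 + 2 = 12.
  i=4: a_4=1, p_4 = 1*29 + 12 = 41, q_4 = 1*12 + 5 = 17.
  i=5: a_5=1, p_5 = 1*41 + 29 = 70, q_5 = 1*17 + 12 = 29.
  i=6: a_6=3, p_6 = 3*70 + 41 = 251, q_6 = 3*29 + 17 = 104.
q_6 = 104 > 29, so the last convergent with denominator <= 29 is p_5/q_5 = 70/29.
The closest fraction with denominator <= 29 is either p_5/q_5 or the intermediate fraction (k*p_5 + p_4)/(k*q_5 + q_4) with the largest k >= 1 whose denominator stays <= 29; these approach x as k grows, and every other convergent or intermediate fraction in range is farther away.
Largest k: floor((29 - q_4)/q_5) = floor((29 - 17)/29) = 0.
Since k = 0, no intermediate fraction beyond p_5/q_5 has denominator <= 29, so the convergent 70/29 is the closest (its error is |251*29 - 70*104|/(104*29) = 1/3016).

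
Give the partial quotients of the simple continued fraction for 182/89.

[2; 22, 4]

Run the Euclidean algorithm on 182 and 89; the successive quotients are the partial quotients a_0, a_1, ... (each step inverts the fractional part left over by the previous one):
  182 = 2*89 + 4, so a_0 = 2.
  89 = 22*4 + 1, so a_1 = 22.
  4 = 4*1 + 0, so a_2 = 4.
The remainder reaches 0 after 3 divisions, so the expansion has 3 partial quotients, read off in order.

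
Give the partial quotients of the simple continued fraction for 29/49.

[0; 1, 1, 2, 4, 2]

Run the Euclidean algorithm on 29 and 49; the successive quotients are the partial quotients a_0, a_1, ... (each step inverts the fractional part left over by the previous one):
  29 = 0*49 + 29, so a_0 = 0.
  49 = 1*29 + 20, so a_1 = 1.
  29 = 1*20 + 9, so a_2 = 1.
  20 = 2*9 + 2, so a_3 = 2.
  9 = 4*2 + 1, so a_4 = 4.
  2 = 2*1 + 0, so a_5 = 2.
The remainder reaches 0 after 6 divisions, so the expansion has 6 partial quotients, read off in order.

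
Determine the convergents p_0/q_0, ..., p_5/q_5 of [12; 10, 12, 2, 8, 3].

12/1, 121/10, 1464/121, 3049/252, 25856/2137, 80617/6663

Using the convergent recurrence p_i = a_i*p_{i-1} + p_{i-2}, q_i = a_i*q_{i-1} + q_{i-2} with p_{-2}=0, p_{-1}=1, q_{-2}=1, q_{-1}=0:
  i=0: a_0=12, p_0 = 12*1 + 0 = 12, q_0 = 12*0 + 1 = 1.
  i=1: a_1=10, p_1 = 10*12 + 1 = 121, q_1 = 10*1 + 0 = 10.
  i=2: a_2=12, p_2 = 12*121 + 12 = 1464, q_2 = 12*10 + 1 = 121.
  i=3: a_3=2, p_3 = 2*1464 + 121 = 3049, q_3 = 2*121 + 10 = 252.
  i=4: a_4=8, p_4 = 8*3049 + 1464 = 25856, q_4 = 8*252 + 121 = 2137.
  i=5: a_5=3, p_5 = 3*25856 + 3049 = 80617, q_5 = 3*2137 + 252 = 6663.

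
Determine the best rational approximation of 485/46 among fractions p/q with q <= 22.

116/11

Expand x = 485/46 as a continued fraction with the Euclidean algorithm:
  485 = 10*46 + 25, so a_0 = 10.
  46 = 1*25 + 21, so a_1 = 1.
  25 = 1*21 + 4, so a_2 = 1.
  21 = 5*4 + 1, so a_3 = 5.
  4 = 4*1 + 0, so a_4 = 4.
so x = [10; 1, 1, 5, 4].
Convergents (p_i = a_i*p_{i-1} + p_{i-2}, q_i = a_i*q_{i-1} + q_{i-2} with p_{-2}=0, p_{-1}=1, q_{-2}=1, q_{-1}=0), until the denominator exceeds 22:
  i=0: a_0=10, p_0 = 10*1 + 0 = 10, q_0 = 10*0 + 1 = 1.
  i=1: a_1=1, p_1 = 1*10 + 1 = 11, q_1 = 1*1 + 0 = 1.
  i=2: a_2=1, p_2 = 1*11 + 10 = 21, q_2 = 1*1 + 1 = 2.
  i=3: a_3=5, p_3 = 5*21 + 11 = 116, q_3 = 5*2 + 1 = 11.
  i=4: a_4=4, p_4 = 4*116 + 21 = 485, q_4 = 4*11 + 2 = 46.
q_4 = 46 > 22, so the last convergent with denominator <= 22 is p_3/q_3 = 116/11.
The closest fraction with denominator <= 22 is either p_3/q_3 or the intermediate fraction (k*p_3 + p_2)/(k*q_3 + q_2) with the largest k >= 1 whose denominator stays <= 22; these approach x as k grows, and every other convergent or intermediate fraction in range is farther away.
Largest k: floor((22 - q_2)/q_3) = floor((22 - 2)/11) = 1.
That gives (1*116 + 21)/(1*11 + 2) = 137/13.
Compare the errors: |x - 116/11| = |485*11 - 116*46|/(46*11) = 1/506, and |x - 137/13| = |485*13 - 137*46|/(46*13) = 3/598.
Cross-multiplying, 1*598 = 598 < 1518 = 3*506, so 1/506 is smaller: the convergent 116/11 is closer to x than 137/13.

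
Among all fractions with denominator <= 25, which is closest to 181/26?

Expand x = 181/26 as a continued fraction with the Euclidean algorithm:
  181 = 6*26 + 25, so a_0 = 6.
  26 = 1*25 + 1, so a_1 = 1.
  25 = 25*1 + 0, so a_2 = 25.
so x = [6; 1, 25].
Convergents (p_i = a_i*p_{i-1} + p_{i-2}, q_i = a_i*q_{i-1} + q_{i-2} with p_{-2}=0, p_{-1}=1, q_{-2}=1, q_{-1}=0), until the denominator exceeds 25:
  i=0: a_0=6, p_0 = 6*1 + 0 = 6, q_0 = 6*0 + 1 = 1.
  i=1: a_1=1, p_1 = 1*6 + 1 = 7, q_1 = 1*1 + 0 = 1.
  i=2: a_2=25, p_2 = 25*7 + 6 = 181, q_2 = 25*1 + 1 = 26.
q_2 = 26 > 25, so the last convergent with denominator <= 25 is p_1/q_1 = 7/1.
The closest fraction with denominator <= 25 is either p_1/q_1 or the intermediate fraction (k*p_1 + p_0)/(k*q_1 + q_0) with the largest k >= 1 whose denominator stays <= 25; these approach x as k grows, and every other convergent or intermediate fraction in range is farther away.
Largest k: floor((25 - q_0)/q_1) = floor((25 - 1)/1) = 24.
That gives (24*7 + 6)/(24*1 + 1) = 174/25.
Compare the errors: |x - 7/1| = |181*1 - 7*26|/(26*1) = 1/26, and |x - 174/25| = |181*25 - 174*26|/(26*25) = 1/650.
Cross-multiplying, 1*26 = 26 < 650 = 1*650, so 1/650 is smaller: the intermediate fraction 174/25 is closer to x than 7/1.

174/25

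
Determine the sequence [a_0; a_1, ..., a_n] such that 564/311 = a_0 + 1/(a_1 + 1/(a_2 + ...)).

Run the Euclidean algorithm on 564 and 311; the successive quotients are the partial quotients a_0, a_1, ... (each step inverts the fractional part left over by the previous one):
  564 = 1*311 + 253, so a_0 = 1.
  311 = 1*253 + 58, so a_1 = 1.
  253 = 4*58 + 21, so a_2 = 4.
  58 = 2*21 + 16, so a_3 = 2.
  21 = 1*16 + 5, so a_4 = 1.
  16 = 3*5 + 1, so a_5 = 3.
  5 = 5*1 + 0, so a_6 = 5.
The remainder reaches 0 after 7 divisions, so the expansion has 7 partial quotients, read off in order.

[1; 1, 4, 2, 1, 3, 5]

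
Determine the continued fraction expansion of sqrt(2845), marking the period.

[53; (2, 1, 20, 1, 2, 106)]

Write x_i = (sqrt(2845) + m_i)/d_i with (m_0, d_0) = (0, 1). a_0 = floor(sqrt(2845)) = 53, since 53^2 = 2809 <= 2845 < 2916 = 54^2.
Iterate m_{i+1} = d_i*a_i - m_i, d_{i+1} = (2845 - m_{i+1}^2)/d_i, a_{i+1} = floor((a_0 + m_{i+1})/d_{i+1}):
  m_1 = 1*53 - 0 = 53, d_1 = (2845 - 53^2)/1 = 36/1 = 36, a_1 = floor((53 + 53)/36) = 2.
  m_2 = 36*2 - 53 = 19, d_2 = (2845 - 19^2)/36 = 2484/36 = 69, a_2 = floor((53 + 19)/69) = 1.
  m_3 = 69*1 - 19 = 50, d_3 = (2845 - 50^2)/69 = 345/69 = 5, a_3 = floor((53 + 50)/5) = 20.
  m_4 = 5*20 - 50 = 50, d_4 = (2845 - 50^2)/5 = 345/5 = 69, a_4 = floor((53 + 50)/69) = 1.
  m_5 = 69*1 - 50 = 19, d_5 = (2845 - 19^2)/69 = 2484/69 = 36, a_5 = floor((53 + 19)/36) = 2.
  m_6 = 36*2 - 19 = 53, d_6 = (2845 - 53^2)/36 = 36/36 = 1, a_6 = floor((53 + 53)/1) = 106.
  m_7 = 1*106 - 53 = 53, d_7 = (2845 - 53^2)/1 = 36/1 = 36: (m_7, d_7) = (m_1, d_1) = (53, 36), so from here the quotients repeat a_1, ..., a_6; the period length is 6.
Hence the expansion of sqrt(2845) is a_0 = 53 followed by the repeating block 2, 1, 20, 1, 2, 106 (period 6).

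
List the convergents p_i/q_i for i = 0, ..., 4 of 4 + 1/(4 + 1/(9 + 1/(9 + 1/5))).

4/1, 17/4, 157/37, 1430/337, 7307/1722

Using the convergent recurrence p_i = a_i*p_{i-1} + p_{i-2}, q_i = a_i*q_{i-1} + q_{i-2} with p_{-2}=0, p_{-1}=1, q_{-2}=1, q_{-1}=0:
  i=0: a_0=4, p_0 = 4*1 + 0 = 4, q_0 = 4*0 + 1 = 1.
  i=1: a_1=4, p_1 = 4*4 + 1 = 17, q_1 = 4*1 + 0 = 4.
  i=2: a_2=9, p_2 = 9*17 + 4 = 157, q_2 = 9*4 + 1 = 37.
  i=3: a_3=9, p_3 = 9*157 + 17 = 1430, q_3 = 9*37 + 4 = 337.
  i=4: a_4=5, p_4 = 5*1430 + 157 = 7307, q_4 = 5*337 + 37 = 1722.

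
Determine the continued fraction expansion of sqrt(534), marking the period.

Write x_i = (sqrt(534) + m_i)/d_i with (m_0, d_0) = (0, 1). a_0 = floor(sqrt(534)) = 23, since 23^2 = 529 <= 534 < 576 = 24^2.
Iterate m_{i+1} = d_i*a_i - m_i, d_{i+1} = (534 - m_{i+1}^2)/d_i, a_{i+1} = floor((a_0 + m_{i+1})/d_{i+1}):
  m_1 = 1*23 - 0 = 23, d_1 = (534 - 23^2)/1 = 5/1 = 5, a_1 = floor((23 + 23)/5) = 9.
  m_2 = 5*9 - 23 = 22, d_2 = (534 - 22^2)/5 = 50/5 = 10, a_2 = floor((23 + 22)/10) = 4.
  m_3 = 10*4 - 22 = 18, d_3 = (534 - 18^2)/10 = 210/10 = 21, a_3 = floor((23 + 18)/21) = 1.
  m_4 = 21*1 - 18 = 3, d_4 = (534 - 3^2)/21 = 525/21 = 25, a_4 = floor((23 + 3)/25) = 1.
  m_5 = 25*1 - 3 = 22, d_5 = (534 - 22^2)/25 = 50/25 = 2, a_5 = floor((23 + 22)/2) = 22.
  m_6 = 2*22 - 22 = 22, d_6 = (534 - 22^2)/2 = 50/2 = 25, a_6 = floor((23 + 22)/25) = 1.
  m_7 = 25*1 - 22 = 3, d_7 = (534 - 3^2)/25 = 525/25 = 21, a_7 = floor((23 + 3)/21) = 1.
  m_8 = 21*1 - 3 = 18, d_8 = (534 - 18^2)/21 = 210/21 = 10, a_8 = floor((23 + 18)/10) = 4.
  m_9 = 10*4 - 18 = 22, d_9 = (534 - 22^2)/10 = 50/10 = 5, a_9 = floor((23 + 22)/5) = 9.
  m_10 = 5*9 - 22 = 23, d_10 = (534 - 23^2)/5 = 5/5 = 1, a_10 = floor((23 + 23)/1) = 46.
  m_11 = 1*46 - 23 = 23, d_11 = (534 - 23^2)/1 = 5/1 = 5: (m_11, d_11) = (m_1, d_1) = (23, 5), so from here the quotients repeat a_1, ..., a_10; the period length is 10.
Hence the expansion of sqrt(534) is a_0 = 23 followed by the repeating block 9, 4, 1, 1, 22, 1, 1, 4, 9, 46 (period 10).

[23; (9, 4, 1, 1, 22, 1, 1, 4, 9, 46)]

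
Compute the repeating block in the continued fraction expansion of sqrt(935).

[30; (1, 1, 2, 1, 2, 1, 1, 60)]

Write x_i = (sqrt(935) + m_i)/d_i with (m_0, d_0) = (0, 1). a_0 = floor(sqrt(935)) = 30, since 30^2 = 900 <= 935 < 961 = 31^2.
Iterate m_{i+1} = d_i*a_i - m_i, d_{i+1} = (935 - m_{i+1}^2)/d_i, a_{i+1} = floor((a_0 + m_{i+1})/d_{i+1}):
  m_1 = 1*30 - 0 = 30, d_1 = (935 - 30^2)/1 = 35/1 = 35, a_1 = floor((30 + 30)/35) = 1.
  m_2 = 35*1 - 30 = 5, d_2 = (935 - 5^2)/35 = 910/35 = 26, a_2 = floor((30 + 5)/26) = 1.
  m_3 = 26*1 - 5 = 21, d_3 = (935 - 21^2)/26 = 494/26 = 19, a_3 = floor((30 + 21)/19) = 2.
  m_4 = 19*2 - 21 = 17, d_4 = (935 - 17^2)/19 = 646/19 = 34, a_4 = floor((30 + 17)/34) = 1.
  m_5 = 34*1 - 17 = 17, d_5 = (935 - 17^2)/34 = 646/34 = 19, a_5 = floor((30 + 17)/19) = 2.
  m_6 = 19*2 - 17 = 21, d_6 = (935 - 21^2)/19 = 494/19 = 26, a_6 = floor((30 + 21)/26) = 1.
  m_7 = 26*1 - 21 = 5, d_7 = (935 - 5^2)/26 = 910/26 = 35, a_7 = floor((30 + 5)/35) = 1.
  m_8 = 35*1 - 5 = 30, d_8 = (935 - 30^2)/35 = 35/35 = 1, a_8 = floor((30 + 30)/1) = 60.
  m_9 = 1*60 - 30 = 30, d_9 = (935 - 30^2)/1 = 35/1 = 35: (m_9, d_9) = (m_1, d_1) = (30, 35), so from here the quotients repeat a_1, ..., a_8; the period length is 8.
Hence the expansion of sqrt(935) is a_0 = 30 followed by the repeating block 1, 1, 2, 1, 2, 1, 1, 60 (period 8).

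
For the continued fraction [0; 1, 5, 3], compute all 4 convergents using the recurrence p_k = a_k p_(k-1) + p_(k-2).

Using the convergent recurrence p_i = a_i*p_{i-1} + p_{i-2}, q_i = a_i*q_{i-1} + q_{i-2} with p_{-2}=0, p_{-1}=1, q_{-2}=1, q_{-1}=0:
  i=0: a_0=0, p_0 = 0*1 + 0 = 0, q_0 = 0*0 + 1 = 1.
  i=1: a_1=1, p_1 = 1*0 + 1 = 1, q_1 = 1*1 + 0 = 1.
  i=2: a_2=5, p_2 = 5*1 + 0 = 5, q_2 = 5*1 + 1 = 6.
  i=3: a_3=3, p_3 = 3*5 + 1 = 16, q_3 = 3*6 + 1 = 19.

0/1, 1/1, 5/6, 16/19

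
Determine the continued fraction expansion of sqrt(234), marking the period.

Write x_i = (sqrt(234) + m_i)/d_i with (m_0, d_0) = (0, 1). a_0 = floor(sqrt(234)) = 15, since 15^2 = 225 <= 234 < 256 = 16^2.
Iterate m_{i+1} = d_i*a_i - m_i, d_{i+1} = (234 - m_{i+1}^2)/d_i, a_{i+1} = floor((a_0 + m_{i+1})/d_{i+1}):
  m_1 = 1*15 - 0 = 15, d_1 = (234 - 15^2)/1 = 9/1 = 9, a_1 = floor((15 + 15)/9) = 3.
  m_2 = 9*3 - 15 = 12, d_2 = (234 - 12^2)/9 = 90/9 = 10, a_2 = floor((15 + 12)/10) = 2.
  m_3 = 10*2 - 12 = 8, d_3 = (234 - 8^2)/10 = 170/10 = 17, a_3 = floor((15 + 8)/17) = 1.
  m_4 = 17*1 - 8 = 9, d_4 = (234 - 9^2)/17 = 153/17 = 9, a_4 = floor((15 + 9)/9) = 2.
  m_5 = 9*2 - 9 = 9, d_5 = (234 - 9^2)/9 = 153/9 = 17, a_5 = floor((15 + 9)/17) = 1.
  m_6 = 17*1 - 9 = 8, d_6 = (234 - 8^2)/17 = 170/17 = 10, a_6 = floor((15 + 8)/10) = 2.
  m_7 = 10*2 - 8 = 12, d_7 = (234 - 12^2)/10 = 90/10 = 9, a_7 = floor((15 + 12)/9) = 3.
  m_8 = 9*3 - 12 = 15, d_8 = (234 - 15^2)/9 = 9/9 = 1, a_8 = floor((15 + 15)/1) = 30.
  m_9 = 1*30 - 15 = 15, d_9 = (234 - 15^2)/1 = 9/1 = 9: (m_9, d_9) = (m_1, d_1) = (15, 9), so from here the quotients repeat a_1, ..., a_8; the period length is 8.
Hence the expansion of sqrt(234) is a_0 = 15 followed by the repeating block 3, 2, 1, 2, 1, 2, 3, 30 (period 8).

[15; (3, 2, 1, 2, 1, 2, 3, 30)]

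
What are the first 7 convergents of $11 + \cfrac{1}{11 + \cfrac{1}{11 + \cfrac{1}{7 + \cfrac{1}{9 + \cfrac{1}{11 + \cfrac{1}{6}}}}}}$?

Using the convergent recurrence p_i = a_i*p_{i-1} + p_{i-2}, q_i = a_i*q_{i-1} + q_{i-2} with p_{-2}=0, p_{-1}=1, q_{-2}=1, q_{-1}=0:
  i=0: a_0=11, p_0 = 11*1 + 0 = 11, q_0 = 11*0 + 1 = 1.
  i=1: a_1=11, p_1 = 11*11 + 1 = 122, q_1 = 11*1 + 0 = 11.
  i=2: a_2=11, p_2 = 11*122 + 11 = 1353, q_2 = 11*11 + 1 = 122.
  i=3: a_3=7, p_3 = 7*1353 + 122 = 9593, q_3 = 7*122 + 11 = 865.
  i=4: a_4=9, p_4 = 9*9593 + 1353 = 87690, q_4 = 9*865 + 122 = 7907.
  i=5: a_5=11, p_5 = 11*87690 + 9593 = 974183, q_5 = 11*7907 + 865 = 87842.
  i=6: a_6=6, p_6 = 6*974183 + 87690 = 5932788, q_6 = 6*87842 + 7907 = 534959.

11/1, 122/11, 1353/122, 9593/865, 87690/7907, 974183/87842, 5932788/534959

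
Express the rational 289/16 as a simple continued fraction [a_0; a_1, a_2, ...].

[18; 16]

Run the Euclidean algorithm on 289 and 16; the successive quotients are the partial quotients a_0, a_1, ... (each step inverts the fractional part left over by the previous one):
  289 = 18*16 + 1, so a_0 = 18.
  16 = 16*1 + 0, so a_1 = 16.
The remainder reaches 0 after 2 divisions, so the expansion has 2 partial quotients, read off in order.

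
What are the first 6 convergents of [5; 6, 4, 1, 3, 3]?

5/1, 31/6, 129/25, 160/31, 609/118, 1987/385

Using the convergent recurrence p_i = a_i*p_{i-1} + p_{i-2}, q_i = a_i*q_{i-1} + q_{i-2} with p_{-2}=0, p_{-1}=1, q_{-2}=1, q_{-1}=0:
  i=0: a_0=5, p_0 = 5*1 + 0 = 5, q_0 = 5*0 + 1 = 1.
  i=1: a_1=6, p_1 = 6*5 + 1 = 31, q_1 = 6*1 + 0 = 6.
  i=2: a_2=4, p_2 = 4*31 + 5 = 129, q_2 = 4*6 + 1 = 25.
  i=3: a_3=1, p_3 = 1*129 + 31 = 160, q_3 = 1*25 + 6 = 31.
  i=4: a_4=3, p_4 = 3*160 + 129 = 609, q_4 = 3*31 + 25 = 118.
  i=5: a_5=3, p_5 = 3*609 + 160 = 1987, q_5 = 3*118 + 31 = 385.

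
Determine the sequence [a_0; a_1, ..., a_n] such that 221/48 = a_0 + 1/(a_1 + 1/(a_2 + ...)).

Run the Euclidean algorithm on 221 and 48; the successive quotients are the partial quotients a_0, a_1, ... (each step inverts the fractional part left over by the previous one):
  221 = 4*48 + 29, so a_0 = 4.
  48 = 1*29 + 19, so a_1 = 1.
  29 = 1*19 + 10, so a_2 = 1.
  19 = 1*10 + 9, so a_3 = 1.
  10 = 1*9 + 1, so a_4 = 1.
  9 = 9*1 + 0, so a_5 = 9.
The remainder reaches 0 after 6 divisions, so the expansion has 6 partial quotients, read off in order.

[4; 1, 1, 1, 1, 9]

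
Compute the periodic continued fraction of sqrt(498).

[22; (3, 6, 22, 6, 3, 44)]

Write x_i = (sqrt(498) + m_i)/d_i with (m_0, d_0) = (0, 1). a_0 = floor(sqrt(498)) = 22, since 22^2 = 484 <= 498 < 529 = 23^2.
Iterate m_{i+1} = d_i*a_i - m_i, d_{i+1} = (498 - m_{i+1}^2)/d_i, a_{i+1} = floor((a_0 + m_{i+1})/d_{i+1}):
  m_1 = 1*22 - 0 = 22, d_1 = (498 - 22^2)/1 = 14/1 = 14, a_1 = floor((22 + 22)/14) = 3.
  m_2 = 14*3 - 22 = 20, d_2 = (498 - 20^2)/14 = 98/14 = 7, a_2 = floor((22 + 20)/7) = 6.
  m_3 = 7*6 - 20 = 22, d_3 = (498 - 22^2)/7 = 14/7 = 2, a_3 = floor((22 + 22)/2) = 22.
  m_4 = 2*22 - 22 = 22, d_4 = (498 - 22^2)/2 = 14/2 = 7, a_4 = floor((22 + 22)/7) = 6.
  m_5 = 7*6 - 22 = 20, d_5 = (498 - 20^2)/7 = 98/7 = 14, a_5 = floor((22 + 20)/14) = 3.
  m_6 = 14*3 - 20 = 22, d_6 = (498 - 22^2)/14 = 14/14 = 1, a_6 = floor((22 + 22)/1) = 44.
  m_7 = 1*44 - 22 = 22, d_7 = (498 - 22^2)/1 = 14/1 = 14: (m_7, d_7) = (m_1, d_1) = (22, 14), so from here the quotients repeat a_1, ..., a_6; the period length is 6.
Hence the expansion of sqrt(498) is a_0 = 22 followed by the repeating block 3, 6, 22, 6, 3, 44 (period 6).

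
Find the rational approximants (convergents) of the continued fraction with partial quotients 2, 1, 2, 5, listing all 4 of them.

2/1, 3/1, 8/3, 43/16

Using the convergent recurrence p_i = a_i*p_{i-1} + p_{i-2}, q_i = a_i*q_{i-1} + q_{i-2} with p_{-2}=0, p_{-1}=1, q_{-2}=1, q_{-1}=0:
  i=0: a_0=2, p_0 = 2*1 + 0 = 2, q_0 = 2*0 + 1 = 1.
  i=1: a_1=1, p_1 = 1*2 + 1 = 3, q_1 = 1*1 + 0 = 1.
  i=2: a_2=2, p_2 = 2*3 + 2 = 8, q_2 = 2*1 + 1 = 3.
  i=3: a_3=5, p_3 = 5*8 + 3 = 43, q_3 = 5*3 + 1 = 16.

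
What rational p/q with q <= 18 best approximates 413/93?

71/16

Expand x = 413/93 as a continued fraction with the Euclidean algorithm:
  413 = 4*93 + 41, so a_0 = 4.
  93 = 2*41 + 11, so a_1 = 2.
  41 = 3*11 + 8, so a_2 = 3.
  11 = 1*8 + 3, so a_3 = 1.
  8 = 2*3 + 2, so a_4 = 2.
  3 = 1*2 + 1, so a_5 = 1.
  2 = 2*1 + 0, so a_6 = 2.
so x = [4; 2, 3, 1, 2, 1, 2].
Convergents (p_i = a_i*p_{i-1} + p_{i-2}, q_i = a_i*q_{i-1} + q_{i-2} with p_{-2}=0, p_{-1}=1, q_{-2}=1, q_{-1}=0), until the denominator exceeds 18:
  i=0: a_0=4, p_0 = 4*1 + 0 = 4, q_0 = 4*0 + 1 = 1.
  i=1: a_1=2, p_1 = 2*4 + 1 = 9, q_1 = 2*1 + 0 = 2.
  i=2: a_2=3, p_2 = 3*9 + 4 = 31, q_2 = 3*2 + 1 = 7.
  i=3: a_3=1, p_3 = 1*31 + 9 = 40, q_3 = 1*7 + 2 = 9.
  i=4: a_4=2, p_4 = 2*40 + 31 = 111, q_4 = 2*9 + 7 = 25.
q_4 = 25 > 18, so the last convergent with denominator <= 18 is p_3/q_3 = 40/9.
The closest fraction with denominator <= 18 is either p_3/q_3 or the intermediate fraction (k*p_3 + p_2)/(k*q_3 + q_2) with the largest k >= 1 whose denominator stays <= 18; these approach x as k grows, and every other convergent or intermediate fraction in range is farther away.
Largest k: floor((18 - q_2)/q_3) = floor((18 - 7)/9) = 1.
That gives (1*40 + 31)/(1*9 + 7) = 71/16.
Compare the errors: |x - 40/9| = |413*9 - 40*93|/(93*9) = 3/837, and |x - 71/16| = |413*16 - 71*93|/(93*16) = 5/1488.
Cross-multiplying, 5*837 = 4185 < 4464 = 3*1488, so 5/1488 is smaller: the intermediate fraction 71/16 is closer to x than 40/9.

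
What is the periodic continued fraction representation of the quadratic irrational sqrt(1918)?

[43; (1, 3, 1, 7, 6, 7, 1, 3, 1, 86)]

Write x_i = (sqrt(1918) + m_i)/d_i with (m_0, d_0) = (0, 1). a_0 = floor(sqrt(1918)) = 43, since 43^2 = 1849 <= 1918 < 1936 = 44^2.
Iterate m_{i+1} = d_i*a_i - m_i, d_{i+1} = (1918 - m_{i+1}^2)/d_i, a_{i+1} = floor((a_0 + m_{i+1})/d_{i+1}):
  m_1 = 1*43 - 0 = 43, d_1 = (1918 - 43^2)/1 = 69/1 = 69, a_1 = floor((43 + 43)/69) = 1.
  m_2 = 69*1 - 43 = 26, d_2 = (1918 - 26^2)/69 = 1242/69 = 18, a_2 = floor((43 + 26)/18) = 3.
  m_3 = 18*3 - 26 = 28, d_3 = (1918 - 28^2)/18 = 1134/18 = 63, a_3 = floor((43 + 28)/63) = 1.
  m_4 = 63*1 - 28 = 35, d_4 = (1918 - 35^2)/63 = 693/63 = 11, a_4 = floor((43 + 35)/11) = 7.
  m_5 = 11*7 - 35 = 42, d_5 = (1918 - 42^2)/11 = 154/11 = 14, a_5 = floor((43 + 42)/14) = 6.
  m_6 = 14*6 - 42 = 42, d_6 = (1918 - 42^2)/14 = 154/14 = 11, a_6 = floor((43 + 42)/11) = 7.
  m_7 = 11*7 - 42 = 35, d_7 = (1918 - 35^2)/11 = 693/11 = 63, a_7 = floor((43 + 35)/63) = 1.
  m_8 = 63*1 - 35 = 28, d_8 = (1918 - 28^2)/63 = 1134/63 = 18, a_8 = floor((43 + 28)/18) = 3.
  m_9 = 18*3 - 28 = 26, d_9 = (1918 - 26^2)/18 = 1242/18 = 69, a_9 = floor((43 + 26)/69) = 1.
  m_10 = 69*1 - 26 = 43, d_10 = (1918 - 43^2)/69 = 69/69 = 1, a_10 = floor((43 + 43)/1) = 86.
  m_11 = 1*86 - 43 = 43, d_11 = (1918 - 43^2)/1 = 69/1 = 69: (m_11, d_11) = (m_1, d_1) = (43, 69), so from here the quotients repeat a_1, ..., a_10; the period length is 10.
Hence the expansion of sqrt(1918) is a_0 = 43 followed by the repeating block 1, 3, 1, 7, 6, 7, 1, 3, 1, 86 (period 10).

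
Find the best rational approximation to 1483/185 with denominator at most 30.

Expand x = 1483/185 as a continued fraction with the Euclidean algorithm:
  1483 = 8*185 + 3, so a_0 = 8.
  185 = 61*3 + 2, so a_1 = 61.
  3 = 1*2 + 1, so a_2 = 1.
  2 = 2*1 + 0, so a_3 = 2.
so x = [8; 61, 1, 2].
Convergents (p_i = a_i*p_{i-1} + p_{i-2}, q_i = a_i*q_{i-1} + q_{i-2} with p_{-2}=0, p_{-1}=1, q_{-2}=1, q_{-1}=0), until the denominator exceeds 30:
  i=0: a_0=8, p_0 = 8*1 + 0 = 8, q_0 = 8*0 + 1 = 1.
  i=1: a_1=61, p_1 = 61*8 + 1 = 489, q_1 = 61*1 + 0 = 61.
q_1 = 61 > 30, so the last convergent with denominator <= 30 is p_0/q_0 = 8/1.
The closest fraction with denominator <= 30 is either p_0/q_0 or the intermediate fraction (k*p_0 + p_{-1})/(k*q_0 + q_{-1}) with the largest k >= 1 whose denominator stays <= 30; these approach x as k grows, and every other convergent or intermediate fraction in range is farther away.
Largest k: floor((30 - q_{-1})/q_0) = floor((30 - 0)/1) = 30 (using the seeds p_{-1} = 1, q_{-1} = 0).
That gives (30*8 + 1)/(30*1 + 0) = 241/30.
Compare the errors: |x - 8/1| = |1483*1 - 8*185|/(185*1) = 3/185, and |x - 241/30| = |1483*30 - 241*185|/(185*30) = 95/5550.
Cross-multiplying, 3*5550 = 16650 < 17575 = 95*185, so 3/185 is smaller: the convergent 8/1 is closer to x than 241/30.

8/1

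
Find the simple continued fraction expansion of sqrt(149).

[12; (4, 1, 5, 3, 3, 5, 1, 4, 24)]

Write x_i = (sqrt(149) + m_i)/d_i with (m_0, d_0) = (0, 1). a_0 = floor(sqrt(149)) = 12, since 12^2 = 144 <= 149 < 169 = 13^2.
Iterate m_{i+1} = d_i*a_i - m_i, d_{i+1} = (149 - m_{i+1}^2)/d_i, a_{i+1} = floor((a_0 + m_{i+1})/d_{i+1}):
  m_1 = 1*12 - 0 = 12, d_1 = (149 - 12^2)/1 = 5/1 = 5, a_1 = floor((12 + 12)/5) = 4.
  m_2 = 5*4 - 12 = 8, d_2 = (149 - 8^2)/5 = 85/5 = 17, a_2 = floor((12 + 8)/17) = 1.
  m_3 = 17*1 - 8 = 9, d_3 = (149 - 9^2)/17 = 68/17 = 4, a_3 = floor((12 + 9)/4) = 5.
  m_4 = 4*5 - 9 = 11, d_4 = (149 - 11^2)/4 = 28/4 = 7, a_4 = floor((12 + 11)/7) = 3.
  m_5 = 7*3 - 11 = 10, d_5 = (149 - 10^2)/7 = 49/7 = 7, a_5 = floor((12 + 10)/7) = 3.
  m_6 = 7*3 - 10 = 11, d_6 = (149 - 11^2)/7 = 28/7 = 4, a_6 = floor((12 + 11)/4) = 5.
  m_7 = 4*5 - 11 = 9, d_7 = (149 - 9^2)/4 = 68/4 = 17, a_7 = floor((12 + 9)/17) = 1.
  m_8 = 17*1 - 9 = 8, d_8 = (149 - 8^2)/17 = 85/17 = 5, a_8 = floor((12 + 8)/5) = 4.
  m_9 = 5*4 - 8 = 12, d_9 = (149 - 12^2)/5 = 5/5 = 1, a_9 = floor((12 + 12)/1) = 24.
  m_10 = 1*24 - 12 = 12, d_10 = (149 - 12^2)/1 = 5/1 = 5: (m_10, d_10) = (m_1, d_1) = (12, 5), so from here the quotients repeat a_1, ..., a_9; the period length is 9.
Hence the expansion of sqrt(149) is a_0 = 12 followed by the repeating block 4, 1, 5, 3, 3, 5, 1, 4, 24 (period 9).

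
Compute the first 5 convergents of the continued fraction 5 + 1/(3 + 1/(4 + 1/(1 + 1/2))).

5/1, 16/3, 69/13, 85/16, 239/45

Using the convergent recurrence p_i = a_i*p_{i-1} + p_{i-2}, q_i = a_i*q_{i-1} + q_{i-2} with p_{-2}=0, p_{-1}=1, q_{-2}=1, q_{-1}=0:
  i=0: a_0=5, p_0 = 5*1 + 0 = 5, q_0 = 5*0 + 1 = 1.
  i=1: a_1=3, p_1 = 3*5 + 1 = 16, q_1 = 3*1 + 0 = 3.
  i=2: a_2=4, p_2 = 4*16 + 5 = 69, q_2 = 4*3 + 1 = 13.
  i=3: a_3=1, p_3 = 1*69 + 16 = 85, q_3 = 1*13 + 3 = 16.
  i=4: a_4=2, p_4 = 2*85 + 69 = 239, q_4 = 2*16 + 13 = 45.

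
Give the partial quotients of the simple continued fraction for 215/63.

[3; 2, 2, 2, 1, 3]

Run the Euclidean algorithm on 215 and 63; the successive quotients are the partial quotients a_0, a_1, ... (each step inverts the fractional part left over by the previous one):
  215 = 3*63 + 26, so a_0 = 3.
  63 = 2*26 + 11, so a_1 = 2.
  26 = 2*11 + 4, so a_2 = 2.
  11 = 2*4 + 3, so a_3 = 2.
  4 = 1*3 + 1, so a_4 = 1.
  3 = 3*1 + 0, so a_5 = 3.
The remainder reaches 0 after 6 divisions, so the expansion has 6 partial quotients, read off in order.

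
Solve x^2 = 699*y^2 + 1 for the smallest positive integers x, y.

(x, y) = (2271050, 85899)

First expand sqrt(699) as a continued fraction. With x_i = (sqrt(699) + m_i)/d_i and (m_0, d_0) = (0, 1): a_0 = floor(sqrt(699)) = 26, since 26^2 = 676 <= 699 < 729 = 27^2.
Iterate m_{i+1} = d_i*a_i - m_i, d_{i+1} = (699 - m_{i+1}^2)/d_i, a_{i+1} = floor((a_0 + m_{i+1})/d_{i+1}):
  m_1 = 1*26 - 0 = 26, d_1 = (699 - 26^2)/1 = 23/1 = 23, a_1 = floor((26 + 26)/23) = 2.
  m_2 = 23*2 - 26 = 20, d_2 = (699 - 20^2)/23 = 299/23 = 13, a_2 = floor((26 + 20)/13) = 3.
  m_3 = 13*3 - 20 = 19, d_3 = (699 - 19^2)/13 = 338/13 = 26, a_3 = floor((26 + 19)/26) = 1.
  m_4 = 26*1 - 19 = 7, d_4 = (699 - 7^2)/26 = 650/26 = 25, a_4 = floor((26 + 7)/25) = 1.
  m_5 = 25*1 - 7 = 18, d_5 = (699 - 18^2)/25 = 375/25 = 15, a_5 = floor((26 + 18)/15) = 2.
  m_6 = 15*2 - 18 = 12, d_6 = (699 - 12^2)/15 = 555/15 = 37, a_6 = floor((26 + 12)/37) = 1.
  m_7 = 37*1 - 12 = 25, d_7 = (699 - 25^2)/37 = 74/37 = 2, a_7 = floor((26 + 25)/2) = 25.
  m_8 = 2*25 - 25 = 25, d_8 = (699 - 25^2)/2 = 74/2 = 37, a_8 = floor((26 + 25)/37) = 1.
  m_9 = 37*1 - 25 = 12, d_9 = (699 - 12^2)/37 = 555/37 = 15, a_9 = floor((26 + 12)/15) = 2.
  m_10 = 15*2 - 12 = 18, d_10 = (699 - 18^2)/15 = 375/15 = 25, a_10 = floor((26 + 18)/25) = 1.
  m_11 = 25*1 - 18 = 7, d_11 = (699 - 7^2)/25 = 650/25 = 26, a_11 = floor((26 + 7)/26) = 1.
  m_12 = 26*1 - 7 = 19, d_12 = (699 - 19^2)/26 = 338/26 = 13, a_12 = floor((26 + 19)/13) = 3.
  m_13 = 13*3 - 19 = 20, d_13 = (699 - 20^2)/13 = 299/13 = 23, a_13 = floor((26 + 20)/23) = 2.
  m_14 = 23*2 - 20 = 26, d_14 = (699 - 26^2)/23 = 23/23 = 1, a_14 = floor((26 + 26)/1) = 52.
  m_15 = 1*52 - 26 = 26, d_15 = (699 - 26^2)/1 = 23/1 = 23: (m_15, d_15) = (m_1, d_1) = (26, 23), so from here the quotients repeat a_1, ..., a_14; the period length is 14.
So sqrt(699) = [26; (2, 3, 1, 1, 2, 1, 25, 1, 2, 1, 1, 3, 2, 52)] with period length k = 14.
k is even, so the fundamental solution of x^2 - 699y^2 = 1 is (p_{k-1}, q_{k-1}) = (p_13, q_13); compute convergents through index 13.
Convergents (p_i = a_i*p_{i-1} + p_{i-2}, q_i = a_i*q_{i-1} + q_{i-2} with p_{-2}=0, p_{-1}=1, q_{-2}=1, q_{-1}=0):
  i=0: a_0=26, p_0 = 26*1 + 0 = 26, q_0 = 26*0 + 1 = 1.
  i=1: a_1=2, p_1 = 2*26 + 1 = 53, q_1 = 2*1 + 0 = 2.
  i=2: a_2=3, p_2 = 3*53 + 26 = 185, q_2 = 3*2 + 1 = 7.
  i=3: a_3=1, p_3 = 1*185 + 53 = 238, q_3 = 1*7 + 2 = 9.
  i=4: a_4=1, p_4 = 1*238 + 185 = 423, q_4 = 1*9 + 7 = 16.
  i=5: a_5=2, p_5 = 2*423 + 238 = 1084, q_5 = 2*16 + 9 = 41.
  i=6: a_6=1, p_6 = 1*1084 + 423 = 1507, q_6 = 1*41 + 16 = 57.
  i=7: a_7=25, p_7 = 25*1507 + 1084 = 38759, q_7 = 25*57 + 41 = 1466.
  i=8: a_8=1, p_8 = 1*38759 + 1507 = 40266, q_8 = 1*1466 + 57 = 1523.
  i=9: a_9=2, p_9 = 2*40266 + 38759 = 119291, q_9 = 2*1523 + 1466 = 4512.
  i=10: a_10=1, p_10 = 1*119291 + 40266 = 159557, q_10 = 1*4512 + 1523 = 6035.
  i=11: a_11=1, p_11 = 1*159557 + 119291 = 278848, q_11 = 1*6035 + 4512 = 10547.
  i=12: a_12=3, p_12 = 3*278848 + 159557 = 996101, q_12 = 3*10547 + 6035 = 37676.
  i=13: a_13=2, p_13 = 2*996101 + 278848 = 2271050, q_13 = 2*37676 + 10547 = 85899.
Check: 2271050^2 - 699*85899^2 = 5157668102500 - 5157668102499 = 1, so (x, y) = (2271050, 85899) solves the equation, and by the theorem it is the least positive solution.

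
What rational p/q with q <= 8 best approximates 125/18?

Expand x = 125/18 as a continued fraction with the Euclidean algorithm:
  125 = 6*18 + 17, so a_0 = 6.
  18 = 1*17 + 1, so a_1 = 1.
  17 = 17*1 + 0, so a_2 = 17.
so x = [6; 1, 17].
Convergents (p_i = a_i*p_{i-1} + p_{i-2}, q_i = a_i*q_{i-1} + q_{i-2} with p_{-2}=0, p_{-1}=1, q_{-2}=1, q_{-1}=0), until the denominator exceeds 8:
  i=0: a_0=6, p_0 = 6*1 + 0 = 6, q_0 = 6*0 + 1 = 1.
  i=1: a_1=1, p_1 = 1*6 + 1 = 7, q_1 = 1*1 + 0 = 1.
  i=2: a_2=17, p_2 = 17*7 + 6 = 125, q_2 = 17*1 + 1 = 18.
q_2 = 18 > 8, so the last convergent with denominator <= 8 is p_1/q_1 = 7/1.
The closest fraction with denominator <= 8 is either p_1/q_1 or the intermediate fraction (k*p_1 + p_0)/(k*q_1 + q_0) with the largest k >= 1 whose denominator stays <= 8; these approach x as k grows, and every other convergent or intermediate fraction in range is farther away.
Largest k: floor((8 - q_0)/q_1) = floor((8 - 1)/1) = 7.
That gives (7*7 + 6)/(7*1 + 1) = 55/8.
Compare the errors: |x - 7/1| = |125*1 - 7*18|/(18*1) = 1/18, and |x - 55/8| = |125*8 - 55*18|/(18*8) = 10/144.
Cross-multiplying, 1*144 = 144 < 180 = 10*18, so 1/18 is smaller: the convergent 7/1 is closer to x than 55/8.

7/1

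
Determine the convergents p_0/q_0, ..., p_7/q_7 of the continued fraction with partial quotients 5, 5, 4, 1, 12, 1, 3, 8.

5/1, 26/5, 109/21, 135/26, 1729/333, 1864/359, 7321/1410, 60432/11639

Using the convergent recurrence p_i = a_i*p_{i-1} + p_{i-2}, q_i = a_i*q_{i-1} + q_{i-2} with p_{-2}=0, p_{-1}=1, q_{-2}=1, q_{-1}=0:
  i=0: a_0=5, p_0 = 5*1 + 0 = 5, q_0 = 5*0 + 1 = 1.
  i=1: a_1=5, p_1 = 5*5 + 1 = 26, q_1 = 5*1 + 0 = 5.
  i=2: a_2=4, p_2 = 4*26 + 5 = 109, q_2 = 4*5 + 1 = 21.
  i=3: a_3=1, p_3 = 1*109 + 26 = 135, q_3 = 1*21 + 5 = 26.
  i=4: a_4=12, p_4 = 12*135 + 109 = 1729, q_4 = 12*26 + 21 = 333.
  i=5: a_5=1, p_5 = 1*1729 + 135 = 1864, q_5 = 1*333 + 26 = 359.
  i=6: a_6=3, p_6 = 3*1864 + 1729 = 7321, q_6 = 3*359 + 333 = 1410.
  i=7: a_7=8, p_7 = 8*7321 + 1864 = 60432, q_7 = 8*1410 + 359 = 11639.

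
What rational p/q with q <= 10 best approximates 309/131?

19/8

Expand x = 309/131 as a continued fraction with the Euclidean algorithm:
  309 = 2*131 + 47, so a_0 = 2.
  131 = 2*47 + 37, so a_1 = 2.
  47 = 1*37 + 10, so a_2 = 1.
  37 = 3*10 + 7, so a_3 = 3.
  10 = 1*7 + 3, so a_4 = 1.
  7 = 2*3 + 1, so a_5 = 2.
  3 = 3*1 + 0, so a_6 = 3.
so x = [2; 2, 1, 3, 1, 2, 3].
Convergents (p_i = a_i*p_{i-1} + p_{i-2}, q_i = a_i*q_{i-1} + q_{i-2} with p_{-2}=0, p_{-1}=1, q_{-2}=1, q_{-1}=0), until the denominator exceeds 10:
  i=0: a_0=2, p_0 = 2*1 + 0 = 2, q_0 = 2*0 + 1 = 1.
  i=1: a_1=2, p_1 = 2*2 + 1 = 5, q_1 = 2*1 + 0 = 2.
  i=2: a_2=1, p_2 = 1*5 + 2 = 7, q_2 = 1*2 + 1 = 3.
  i=3: a_3=3, p_3 = 3*7 + 5 = 26, q_3 = 3*3 + 2 = 11.
q_3 = 11 > 10, so the last convergent with denominator <= 10 is p_2/q_2 = 7/3.
The closest fraction with denominator <= 10 is either p_2/q_2 or the intermediate fraction (k*p_2 + p_1)/(k*q_2 + q_1) with the largest k >= 1 whose denominator stays <= 10; these approach x as k grows, and every other convergent or intermediate fraction in range is farther away.
Largest k: floor((10 - q_1)/q_2) = floor((10 - 2)/3) = 2.
That gives (2*7 + 5)/(2*3 + 2) = 19/8.
Compare the errors: |x - 7/3| = |309*3 - 7*131|/(131*3) = 10/393, and |x - 19/8| = |309*8 - 19*131|/(131*8) = 17/1048.
Cross-multiplying, 17*393 = 6681 < 10480 = 10*1048, so 17/1048 is smaller: the intermediate fraction 19/8 is closer to x than 7/3.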